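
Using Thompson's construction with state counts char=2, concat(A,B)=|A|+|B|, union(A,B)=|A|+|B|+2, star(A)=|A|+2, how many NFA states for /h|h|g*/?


Syntax tree has 3 char leaf(s), 2 union(s), 1 star(s)
chars contribute 3×2 = 6; each union adds +2; each star adds +2
Total: 6 + 4 + 2 = 12 states


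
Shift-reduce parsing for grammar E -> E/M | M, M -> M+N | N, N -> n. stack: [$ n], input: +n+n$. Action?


'n' on top is the handle for N -> n
Action: reduce (N -> n)


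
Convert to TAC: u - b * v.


Break into single-operator statements:
t1 = b * v
t2 = u - t1


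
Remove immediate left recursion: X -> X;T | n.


Left-recursive alternatives: X;T; non-recursive: n
Introduce X': X -> nX', X' -> ;TX' | ε


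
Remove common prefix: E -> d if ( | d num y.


Common prefix: 'd'
Factored: E -> d E', E' -> if ( | num y


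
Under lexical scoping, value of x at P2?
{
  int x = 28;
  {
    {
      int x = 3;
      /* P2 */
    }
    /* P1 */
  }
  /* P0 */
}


x declared in the same block as P2
x = 3


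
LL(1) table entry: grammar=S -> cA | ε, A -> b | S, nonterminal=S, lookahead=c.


For [S, c]: 'c' ∈ FIRST(cA)
Entry: S -> cA


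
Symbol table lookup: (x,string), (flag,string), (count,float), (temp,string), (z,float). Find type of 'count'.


Lookup 'count' → type float


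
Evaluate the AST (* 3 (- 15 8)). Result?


Evaluate inner: (- 15 8) = 7
Evaluate root: (* 3 7) = 21
Result: 21


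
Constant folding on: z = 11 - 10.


11 - 10 = 1 at compile time
Optimized: z = 1


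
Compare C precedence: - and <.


'-' is additive (level 9); '<' is relational (level 7)
Higher level binds tighter
'-' has higher precedence than '<'


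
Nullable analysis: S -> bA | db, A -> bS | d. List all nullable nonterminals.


A nonterminal is nullable iff some alternative derives ε (directly, or every symbol in it is nullable)
Nullable: {}


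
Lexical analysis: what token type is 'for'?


Pattern: reserved word
Type: KEYWORD


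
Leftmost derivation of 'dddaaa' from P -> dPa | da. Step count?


Derivation: P => dPa => ddPaa => dddaaa
Steps: 3


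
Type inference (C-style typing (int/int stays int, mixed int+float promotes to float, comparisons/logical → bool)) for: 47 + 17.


Operand types: int + int
Rule: mixed int/float promotes to float; int/int stays int
Result type: int


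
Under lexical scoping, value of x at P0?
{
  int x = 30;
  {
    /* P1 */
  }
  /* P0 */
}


x declared in the same block as P0
x = 30


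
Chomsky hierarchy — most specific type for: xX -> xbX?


LHS has context (more than one symbol) and |LHS| ≤ |RHS|
Classification: Type 1 (Context-Sensitive)


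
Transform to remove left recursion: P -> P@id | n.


Left-recursive alternatives: P@id; non-recursive: n
Introduce P': P -> nP', P' -> @idP' | ε


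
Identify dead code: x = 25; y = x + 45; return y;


x is read by y's definition; y is returned
No dead code


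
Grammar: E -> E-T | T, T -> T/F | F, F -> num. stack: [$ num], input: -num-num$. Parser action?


'num' on top is the handle for F -> num
Action: reduce (F -> num)


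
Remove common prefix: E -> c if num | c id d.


Common prefix: 'c'
Factored: E -> c E', E' -> if num | id d


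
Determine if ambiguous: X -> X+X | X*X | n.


'n+n*n' has two parse trees (no precedence encoded between + and *)
Ambiguous


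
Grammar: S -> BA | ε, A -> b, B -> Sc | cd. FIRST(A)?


Per alternative of A: FIRST(b) = {b}
FIRST(A) = {b}


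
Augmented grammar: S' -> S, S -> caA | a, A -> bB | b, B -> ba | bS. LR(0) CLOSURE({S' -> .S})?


Start: S' -> .S
For each item with dot before a nonterminal B, add B -> .γ for every B-production
Closure: [S' -> .S, S -> .caA, S -> .a]


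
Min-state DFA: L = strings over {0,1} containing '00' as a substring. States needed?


KMP-style automaton: 2 progress states + 1 absorbing accept = 3
Minimal DFA: 3 states


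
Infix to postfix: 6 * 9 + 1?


Left to right (same or higher precedence on left)
Postfix: 6 9 * 1 +


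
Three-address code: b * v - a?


Break into single-operator statements:
t1 = b * v
t2 = t1 - a


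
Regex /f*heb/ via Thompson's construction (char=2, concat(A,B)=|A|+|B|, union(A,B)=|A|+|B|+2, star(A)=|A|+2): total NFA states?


Syntax tree has 4 char leaf(s), 0 union(s), 1 star(s)
chars contribute 4×2 = 8; each union adds +2; each star adds +2
Total: 8 + 0 + 2 = 10 states


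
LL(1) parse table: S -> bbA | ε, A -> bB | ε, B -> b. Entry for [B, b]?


For [B, b]: 'b' ∈ FIRST(b)
Entry: B -> b


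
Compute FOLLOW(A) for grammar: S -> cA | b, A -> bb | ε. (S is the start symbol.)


$ ∈ FOLLOW(S). For each A -> αBβ: add FIRST(β)\{ε} to FOLLOW(B); if β nullable, add FOLLOW(A).
FOLLOW(A) = {$}


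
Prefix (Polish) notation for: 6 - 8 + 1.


left-to-right (same/higher precedence on left): tree is (+ (- 6 8) 1)
Prefix: + - 6 8 1


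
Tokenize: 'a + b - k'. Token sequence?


Scan left to right, longest-match per lexeme
Tokens: ID(a), OP(+), ID(b), OP(-), ID(k)


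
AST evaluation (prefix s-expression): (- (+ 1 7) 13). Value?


Evaluate inner: (+ 1 7) = 8
Evaluate root: (- 8 13) = -5
Result: -5


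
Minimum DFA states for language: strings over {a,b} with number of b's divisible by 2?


Track (count of b) mod 2: states 0..1, accept at 0
Minimal DFA: 2 states


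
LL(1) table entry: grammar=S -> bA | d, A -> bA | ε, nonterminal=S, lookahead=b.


For [S, b]: 'b' ∈ FIRST(bA)
Entry: S -> bA


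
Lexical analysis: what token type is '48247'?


Pattern: digits only
Type: INTEGER_LITERAL


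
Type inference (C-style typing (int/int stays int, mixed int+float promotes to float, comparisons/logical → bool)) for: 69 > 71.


Operand types: int > int
Rule: comparison yields bool
Result type: bool


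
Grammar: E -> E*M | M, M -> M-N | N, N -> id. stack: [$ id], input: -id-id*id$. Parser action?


'id' on top is the handle for N -> id
Action: reduce (N -> id)


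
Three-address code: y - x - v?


Break into single-operator statements:
t1 = y - x
t2 = t1 - v


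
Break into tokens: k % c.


Scan left to right, longest-match per lexeme
Tokens: ID(k), OP(%), ID(c)


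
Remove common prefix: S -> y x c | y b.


Common prefix: 'y'
Factored: S -> y S', S' -> x c | b


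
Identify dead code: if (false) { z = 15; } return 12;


condition is constant false, so the whole block is unreachable
Dead: 'if (false) { z = 15; }'


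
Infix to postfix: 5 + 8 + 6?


Left to right (same or higher precedence on left)
Postfix: 5 8 + 6 +


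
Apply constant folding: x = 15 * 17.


15 * 17 = 255 at compile time
Optimized: x = 255


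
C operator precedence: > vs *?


'*' is multiplicative (level 10); '>' is relational (level 7)
Higher level binds tighter
'*' has higher precedence than '>'


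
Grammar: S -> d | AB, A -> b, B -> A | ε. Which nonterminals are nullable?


A nonterminal is nullable iff some alternative derives ε (directly, or every symbol in it is nullable)
Nullable: {B}


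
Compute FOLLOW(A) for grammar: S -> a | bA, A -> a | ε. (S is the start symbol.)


$ ∈ FOLLOW(S). For each A -> αBβ: add FIRST(β)\{ε} to FOLLOW(B); if β nullable, add FOLLOW(A).
FOLLOW(A) = {$}


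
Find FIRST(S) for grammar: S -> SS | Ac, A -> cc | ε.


Per alternative of S: FIRST(SS) = {c}; FIRST(Ac) = {c}
FIRST(S) = {c}


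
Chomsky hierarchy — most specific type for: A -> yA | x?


Right-linear: every RHS is a terminal or a terminal followed by one nonterminal
Classification: Type 3 (Regular)


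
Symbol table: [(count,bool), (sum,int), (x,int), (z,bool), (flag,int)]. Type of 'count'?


Lookup 'count' → type bool


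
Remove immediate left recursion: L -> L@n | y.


Left-recursive alternatives: L@n; non-recursive: y
Introduce L': L -> yL', L' -> @nL' | ε


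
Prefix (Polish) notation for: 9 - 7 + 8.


left-to-right (same/higher precedence on left): tree is (+ (- 9 7) 8)
Prefix: + - 9 7 8


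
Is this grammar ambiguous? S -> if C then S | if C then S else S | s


dangling else: 'if C then if C then s else s' parses two ways
Ambiguous


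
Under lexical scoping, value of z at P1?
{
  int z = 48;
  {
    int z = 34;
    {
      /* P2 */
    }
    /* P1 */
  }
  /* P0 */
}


z declared in the same block as P1
z = 34


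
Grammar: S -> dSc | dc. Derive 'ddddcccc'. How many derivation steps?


Derivation: S => dSc => ddScc => dddSccc => ddddcccc
Steps: 4


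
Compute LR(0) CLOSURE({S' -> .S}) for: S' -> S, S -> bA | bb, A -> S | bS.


Start: S' -> .S
For each item with dot before a nonterminal B, add B -> .γ for every B-production
Closure: [S' -> .S, S -> .bA, S -> .bb]


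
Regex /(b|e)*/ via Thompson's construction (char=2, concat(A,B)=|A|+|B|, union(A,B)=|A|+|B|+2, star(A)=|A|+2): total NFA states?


Syntax tree has 2 char leaf(s), 1 union(s), 1 star(s)
chars contribute 2×2 = 4; each union adds +2; each star adds +2
Total: 4 + 2 + 2 = 8 states


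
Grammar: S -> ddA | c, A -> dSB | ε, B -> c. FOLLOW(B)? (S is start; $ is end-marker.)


$ ∈ FOLLOW(S). For each A -> αBβ: add FIRST(β)\{ε} to FOLLOW(B); if β nullable, add FOLLOW(A).
FOLLOW(B) = {$, c}


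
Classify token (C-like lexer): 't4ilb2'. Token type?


Pattern: letter/underscore followed by alphanumerics, not a keyword
Type: IDENTIFIER


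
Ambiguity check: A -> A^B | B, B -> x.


precedence layered via separate nonterminal B: deterministic
Unambiguous


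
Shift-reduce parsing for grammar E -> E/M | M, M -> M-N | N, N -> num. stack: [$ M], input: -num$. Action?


shift '-' to continue M -> M-N
Action: shift


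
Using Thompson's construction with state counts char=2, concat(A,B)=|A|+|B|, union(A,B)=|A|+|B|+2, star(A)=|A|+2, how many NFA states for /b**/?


Syntax tree has 1 char leaf(s), 0 union(s), 2 star(s)
chars contribute 1×2 = 2; each union adds +2; each star adds +2
Total: 2 + 0 + 4 = 6 states


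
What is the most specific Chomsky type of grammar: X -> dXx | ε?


Single nonterminal LHS, but d^n x^n is not regular
Classification: Type 2 (Context-Free)


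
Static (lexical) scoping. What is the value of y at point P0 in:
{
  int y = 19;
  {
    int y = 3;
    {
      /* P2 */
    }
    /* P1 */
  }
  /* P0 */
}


y declared in the same block as P0
y = 19


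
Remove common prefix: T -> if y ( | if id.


Common prefix: 'if'
Factored: T -> if T', T' -> y ( | id


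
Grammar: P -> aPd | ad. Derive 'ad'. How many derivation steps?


Derivation: P => ad
Steps: 1


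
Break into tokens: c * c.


Scan left to right, longest-match per lexeme
Tokens: ID(c), OP(*), ID(c)


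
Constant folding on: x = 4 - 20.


4 - 20 = -16 at compile time
Optimized: x = -16


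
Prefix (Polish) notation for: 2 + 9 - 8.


left-to-right (same/higher precedence on left): tree is (- (+ 2 9) 8)
Prefix: - + 2 9 8


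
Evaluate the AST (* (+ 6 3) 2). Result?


Evaluate inner: (+ 6 3) = 9
Evaluate root: (* 9 2) = 18
Result: 18


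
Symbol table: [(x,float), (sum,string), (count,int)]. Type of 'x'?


Lookup 'x' → type float


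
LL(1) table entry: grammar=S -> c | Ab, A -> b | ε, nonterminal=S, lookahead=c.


For [S, c]: 'c' ∈ FIRST(c)
Entry: S -> c


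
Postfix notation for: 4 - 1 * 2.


* has higher precedence, evaluate 1*2 first
Postfix: 4 1 2 * -


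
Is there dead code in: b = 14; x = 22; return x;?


b is assigned but never read
Dead: 'b = 14'


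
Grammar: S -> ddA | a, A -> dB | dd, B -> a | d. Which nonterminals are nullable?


A nonterminal is nullable iff some alternative derives ε (directly, or every symbol in it is nullable)
Nullable: {}


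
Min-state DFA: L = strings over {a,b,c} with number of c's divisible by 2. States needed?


Track (count of c) mod 2: states 0..1, accept at 0
Minimal DFA: 2 states


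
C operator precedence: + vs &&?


'+' is additive (level 9); '&&' is logical AND (level 2)
Higher level binds tighter
'+' has higher precedence than '&&'


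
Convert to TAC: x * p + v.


Break into single-operator statements:
t1 = x * p
t2 = t1 + v


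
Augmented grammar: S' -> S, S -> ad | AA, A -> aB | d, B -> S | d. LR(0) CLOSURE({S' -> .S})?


Start: S' -> .S
For each item with dot before a nonterminal B, add B -> .γ for every B-production
Closure: [S' -> .S, S -> .ad, S -> .AA, A -> .aB, A -> .d]


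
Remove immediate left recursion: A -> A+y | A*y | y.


Left-recursive alternatives: A+y, A*y; non-recursive: y
Introduce A': A -> yA', A' -> +yA' | *yA' | ε


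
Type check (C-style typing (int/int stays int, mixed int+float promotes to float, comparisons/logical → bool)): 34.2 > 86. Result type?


Operand types: float > int
Rule: comparison yields bool
Result type: bool


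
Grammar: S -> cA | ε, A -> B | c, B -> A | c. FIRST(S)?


Per alternative of S: FIRST(cA) = {c}; FIRST(ε) = {ε}
FIRST(S) = {c, ε}


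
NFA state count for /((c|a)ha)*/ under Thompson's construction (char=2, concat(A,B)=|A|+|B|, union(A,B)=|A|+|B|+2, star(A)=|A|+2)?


Syntax tree has 4 char leaf(s), 1 union(s), 1 star(s)
chars contribute 4×2 = 8; each union adds +2; each star adds +2
Total: 8 + 2 + 2 = 12 states


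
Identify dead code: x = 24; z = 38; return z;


x is assigned but never read
Dead: 'x = 24'


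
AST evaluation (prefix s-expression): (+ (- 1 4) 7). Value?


Evaluate inner: (- 1 4) = -3
Evaluate root: (+ -3 7) = 4
Result: 4


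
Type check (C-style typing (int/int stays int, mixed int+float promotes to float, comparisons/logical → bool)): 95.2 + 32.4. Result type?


Operand types: float + float
Rule: mixed int/float promotes to float; int/int stays int
Result type: float


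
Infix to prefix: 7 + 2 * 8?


'*' binds tighter: tree is (+ 7 (* 2 8))
Prefix: + 7 * 2 8


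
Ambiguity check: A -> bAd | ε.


balanced b^n…d^n: each string has a unique parse
Unambiguous


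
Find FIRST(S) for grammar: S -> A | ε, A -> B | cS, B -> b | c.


Per alternative of S: FIRST(A) = {b, c}; FIRST(ε) = {ε}
FIRST(S) = {b, c, ε}


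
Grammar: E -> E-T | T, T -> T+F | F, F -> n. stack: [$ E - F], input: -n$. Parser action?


'F' (not preceded by T+) is the handle for T -> F
Action: reduce (T -> F)


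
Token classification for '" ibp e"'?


Pattern: double-quoted sequence
Type: STRING_LITERAL


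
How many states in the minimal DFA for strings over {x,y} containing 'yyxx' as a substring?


KMP-style automaton: 4 progress states + 1 absorbing accept = 5
Minimal DFA: 5 states


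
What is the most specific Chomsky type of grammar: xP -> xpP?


LHS has context (more than one symbol) and |LHS| ≤ |RHS|
Classification: Type 1 (Context-Sensitive)


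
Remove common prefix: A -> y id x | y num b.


Common prefix: 'y'
Factored: A -> y A', A' -> id x | num b


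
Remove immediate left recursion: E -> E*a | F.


Left-recursive alternatives: E*a; non-recursive: F
Introduce E': E -> FE', E' -> *aE' | ε


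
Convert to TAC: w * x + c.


Break into single-operator statements:
t1 = w * x
t2 = t1 + c


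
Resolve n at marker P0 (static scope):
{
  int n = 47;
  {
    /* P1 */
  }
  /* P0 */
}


n declared in the same block as P0
n = 47


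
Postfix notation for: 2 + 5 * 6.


* has higher precedence, evaluate 5*6 first
Postfix: 2 5 6 * +


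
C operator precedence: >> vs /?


'/' is multiplicative (level 10); '>>' is shift (level 8)
Higher level binds tighter
'/' has higher precedence than '>>'


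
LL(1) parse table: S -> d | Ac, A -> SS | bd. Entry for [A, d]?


For [A, d]: 'd' ∈ FIRST(SS)
Entry: A -> SS


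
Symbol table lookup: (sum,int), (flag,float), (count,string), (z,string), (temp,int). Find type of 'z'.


Lookup 'z' → type string


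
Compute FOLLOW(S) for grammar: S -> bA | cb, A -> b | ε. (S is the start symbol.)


$ ∈ FOLLOW(S). For each A -> αBβ: add FIRST(β)\{ε} to FOLLOW(B); if β nullable, add FOLLOW(A).
FOLLOW(S) = {$}


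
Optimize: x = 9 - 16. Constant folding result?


9 - 16 = -7 at compile time
Optimized: x = -7


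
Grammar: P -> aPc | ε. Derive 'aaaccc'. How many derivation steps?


Derivation: P => aPc => aaPcc => aaaPccc => aaaccc
Steps: 4


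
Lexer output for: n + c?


Scan left to right, longest-match per lexeme
Tokens: ID(n), OP(+), ID(c)


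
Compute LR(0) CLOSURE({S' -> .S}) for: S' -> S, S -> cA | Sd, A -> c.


Start: S' -> .S
For each item with dot before a nonterminal B, add B -> .γ for every B-production
Closure: [S' -> .S, S -> .cA, S -> .Sd]


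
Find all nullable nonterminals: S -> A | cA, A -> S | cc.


A nonterminal is nullable iff some alternative derives ε (directly, or every symbol in it is nullable)
Nullable: {}


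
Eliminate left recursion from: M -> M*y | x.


Left-recursive alternatives: M*y; non-recursive: x
Introduce M': M -> xM', M' -> *yM' | ε


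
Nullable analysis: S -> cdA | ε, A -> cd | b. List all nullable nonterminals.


A nonterminal is nullable iff some alternative derives ε (directly, or every symbol in it is nullable)
Nullable: {S}


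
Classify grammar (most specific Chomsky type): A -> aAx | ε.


Single nonterminal LHS, but a^n x^n is not regular
Classification: Type 2 (Context-Free)


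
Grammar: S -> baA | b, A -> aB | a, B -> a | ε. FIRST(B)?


Per alternative of B: FIRST(a) = {a}; FIRST(ε) = {ε}
FIRST(B) = {a, ε}


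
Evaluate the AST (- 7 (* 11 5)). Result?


Evaluate inner: (* 11 5) = 55
Evaluate root: (- 7 55) = -48
Result: -48


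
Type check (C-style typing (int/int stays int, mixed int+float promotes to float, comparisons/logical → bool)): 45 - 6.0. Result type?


Operand types: int - float
Rule: mixed int/float promotes to float; int/int stays int
Result type: float


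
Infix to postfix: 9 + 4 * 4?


* has higher precedence, evaluate 4*4 first
Postfix: 9 4 4 * +


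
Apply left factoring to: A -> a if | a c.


Common prefix: 'a'
Factored: A -> a A', A' -> if | c


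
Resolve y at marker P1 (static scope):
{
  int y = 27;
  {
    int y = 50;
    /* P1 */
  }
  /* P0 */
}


y declared in the same block as P1
y = 50


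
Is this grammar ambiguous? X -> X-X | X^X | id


'id-id^id' has two parse trees (no precedence encoded between - and ^)
Ambiguous


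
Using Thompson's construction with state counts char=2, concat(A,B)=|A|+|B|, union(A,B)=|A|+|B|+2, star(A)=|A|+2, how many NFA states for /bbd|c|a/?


Syntax tree has 5 char leaf(s), 2 union(s), 0 star(s)
chars contribute 5×2 = 10; each union adds +2; each star adds +2
Total: 10 + 4 + 0 = 14 states


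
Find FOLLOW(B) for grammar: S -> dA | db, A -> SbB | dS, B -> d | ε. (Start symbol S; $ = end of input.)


$ ∈ FOLLOW(S). For each A -> αBβ: add FIRST(β)\{ε} to FOLLOW(B); if β nullable, add FOLLOW(A).
FOLLOW(B) = {$, b}


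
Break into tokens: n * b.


Scan left to right, longest-match per lexeme
Tokens: ID(n), OP(*), ID(b)


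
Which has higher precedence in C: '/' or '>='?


'/' is multiplicative (level 10); '>=' is relational (level 7)
Higher level binds tighter
'/' has higher precedence than '>='


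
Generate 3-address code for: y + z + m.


Break into single-operator statements:
t1 = y + z
t2 = t1 + m


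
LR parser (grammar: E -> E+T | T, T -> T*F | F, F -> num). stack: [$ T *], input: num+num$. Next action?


no handle; shift 'num'
Action: shift


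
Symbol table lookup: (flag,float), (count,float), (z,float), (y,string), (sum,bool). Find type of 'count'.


Lookup 'count' → type float


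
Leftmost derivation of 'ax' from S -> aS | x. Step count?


Derivation: S => aS => ax
Steps: 2


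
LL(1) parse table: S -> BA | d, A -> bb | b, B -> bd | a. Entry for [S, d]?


For [S, d]: 'd' ∈ FIRST(d)
Entry: S -> d


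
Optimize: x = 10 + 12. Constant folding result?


10 + 12 = 22 at compile time
Optimized: x = 22


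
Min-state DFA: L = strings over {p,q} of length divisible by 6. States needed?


Track length mod 6: states 0..5, accept at 0
Minimal DFA: 6 states


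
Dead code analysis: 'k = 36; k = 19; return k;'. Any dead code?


first assignment to k is overwritten before any read
Dead: 'k = 36'


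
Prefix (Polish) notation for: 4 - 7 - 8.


left-to-right (same/higher precedence on left): tree is (- (- 4 7) 8)
Prefix: - - 4 7 8


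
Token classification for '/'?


Pattern: operator symbol
Type: OPERATOR


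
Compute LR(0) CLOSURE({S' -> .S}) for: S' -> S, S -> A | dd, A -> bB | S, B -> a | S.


Start: S' -> .S
For each item with dot before a nonterminal B, add B -> .γ for every B-production
Closure: [S' -> .S, S -> .A, S -> .dd, A -> .bB, A -> .S]


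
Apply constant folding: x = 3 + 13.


3 + 13 = 16 at compile time
Optimized: x = 16


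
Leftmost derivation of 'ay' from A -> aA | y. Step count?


Derivation: A => aA => ay
Steps: 2


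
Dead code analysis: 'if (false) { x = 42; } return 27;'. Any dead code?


condition is constant false, so the whole block is unreachable
Dead: 'if (false) { x = 42; }'


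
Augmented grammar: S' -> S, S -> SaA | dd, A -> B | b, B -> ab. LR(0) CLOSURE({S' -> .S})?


Start: S' -> .S
For each item with dot before a nonterminal B, add B -> .γ for every B-production
Closure: [S' -> .S, S -> .SaA, S -> .dd]


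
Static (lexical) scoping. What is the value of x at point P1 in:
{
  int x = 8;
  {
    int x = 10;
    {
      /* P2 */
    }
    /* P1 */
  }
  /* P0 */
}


x declared in the same block as P1
x = 10


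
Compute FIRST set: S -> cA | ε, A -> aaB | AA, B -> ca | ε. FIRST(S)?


Per alternative of S: FIRST(cA) = {c}; FIRST(ε) = {ε}
FIRST(S) = {c, ε}


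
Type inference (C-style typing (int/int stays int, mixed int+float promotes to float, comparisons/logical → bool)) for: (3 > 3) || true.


Operand types: bool || bool
Rule: logical operators take bool operands and yield bool
Result type: bool


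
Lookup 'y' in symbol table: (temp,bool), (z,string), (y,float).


Lookup 'y' → type float


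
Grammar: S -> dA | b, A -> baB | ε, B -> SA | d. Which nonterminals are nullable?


A nonterminal is nullable iff some alternative derives ε (directly, or every symbol in it is nullable)
Nullable: {A}


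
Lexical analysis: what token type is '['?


Pattern: delimiter/punctuation
Type: PUNCTUATION


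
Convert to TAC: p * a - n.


Break into single-operator statements:
t1 = p * a
t2 = t1 - n


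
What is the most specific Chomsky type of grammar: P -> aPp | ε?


Single nonterminal LHS, but a^n p^n is not regular
Classification: Type 2 (Context-Free)


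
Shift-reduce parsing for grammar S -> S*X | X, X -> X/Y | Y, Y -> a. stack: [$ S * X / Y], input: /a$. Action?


handle 'X/Y' on top
Action: reduce (X -> X/Y)


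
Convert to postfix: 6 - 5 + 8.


Left to right (same or higher precedence on left)
Postfix: 6 5 - 8 +


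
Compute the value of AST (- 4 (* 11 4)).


Evaluate inner: (* 11 4) = 44
Evaluate root: (- 4 44) = -40
Result: -40


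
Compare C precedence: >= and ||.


'>=' is relational (level 7); '||' is logical OR (level 1)
Higher level binds tighter
'>=' has higher precedence than '||'


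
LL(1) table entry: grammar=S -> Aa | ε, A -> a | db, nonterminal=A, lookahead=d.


For [A, d]: 'd' ∈ FIRST(db)
Entry: A -> db


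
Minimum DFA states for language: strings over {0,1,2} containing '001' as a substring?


KMP-style automaton: 3 progress states + 1 absorbing accept = 4
Minimal DFA: 4 states


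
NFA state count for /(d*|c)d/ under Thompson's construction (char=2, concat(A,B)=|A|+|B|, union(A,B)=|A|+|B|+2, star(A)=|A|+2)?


Syntax tree has 3 char leaf(s), 1 union(s), 1 star(s)
chars contribute 3×2 = 6; each union adds +2; each star adds +2
Total: 6 + 2 + 2 = 10 states


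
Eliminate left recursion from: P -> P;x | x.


Left-recursive alternatives: P;x; non-recursive: x
Introduce P': P -> xP', P' -> ;xP' | ε


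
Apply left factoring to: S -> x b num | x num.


Common prefix: 'x'
Factored: S -> x S', S' -> b num | num


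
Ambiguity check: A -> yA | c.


right-linear, alternatives start with distinct terminals 'y' vs 'c': unique leftmost derivation
Unambiguous


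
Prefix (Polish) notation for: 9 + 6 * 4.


'*' binds tighter: tree is (+ 9 (* 6 4))
Prefix: + 9 * 6 4


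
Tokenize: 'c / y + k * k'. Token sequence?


Scan left to right, longest-match per lexeme
Tokens: ID(c), OP(/), ID(y), OP(+), ID(k), OP(*), ID(k)


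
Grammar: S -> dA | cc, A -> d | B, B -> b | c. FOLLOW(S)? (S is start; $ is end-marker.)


$ ∈ FOLLOW(S). For each A -> αBβ: add FIRST(β)\{ε} to FOLLOW(B); if β nullable, add FOLLOW(A).
FOLLOW(S) = {$}


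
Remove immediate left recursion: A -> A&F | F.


Left-recursive alternatives: A&F; non-recursive: F
Introduce A': A -> FA', A' -> &FA' | ε


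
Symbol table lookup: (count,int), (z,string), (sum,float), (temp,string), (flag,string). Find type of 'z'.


Lookup 'z' → type string


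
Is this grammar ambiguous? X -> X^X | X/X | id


'id^id/id' has two parse trees (no precedence encoded between ^ and /)
Ambiguous


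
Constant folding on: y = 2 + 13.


2 + 13 = 15 at compile time
Optimized: y = 15


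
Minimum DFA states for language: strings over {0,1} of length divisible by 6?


Track length mod 6: states 0..5, accept at 0
Minimal DFA: 6 states


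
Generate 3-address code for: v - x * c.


Break into single-operator statements:
t1 = x * c
t2 = v - t1


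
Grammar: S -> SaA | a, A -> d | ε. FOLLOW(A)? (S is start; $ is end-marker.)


$ ∈ FOLLOW(S). For each A -> αBβ: add FIRST(β)\{ε} to FOLLOW(B); if β nullable, add FOLLOW(A).
FOLLOW(A) = {$, a}


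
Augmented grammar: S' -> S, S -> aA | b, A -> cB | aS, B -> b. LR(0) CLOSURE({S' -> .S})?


Start: S' -> .S
For each item with dot before a nonterminal B, add B -> .γ for every B-production
Closure: [S' -> .S, S -> .aA, S -> .b]


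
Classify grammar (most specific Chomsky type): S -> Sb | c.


Left-linear: every RHS is a terminal or one nonterminal followed by a terminal
Classification: Type 3 (Regular)


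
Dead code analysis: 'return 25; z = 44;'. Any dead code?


statement follows a return and is unreachable
Dead: 'z = 44'


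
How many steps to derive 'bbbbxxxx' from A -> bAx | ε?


Derivation: A => bAx => bbAxx => bbbAxxx => bbbbAxxxx => bbbbxxxx
Steps: 5


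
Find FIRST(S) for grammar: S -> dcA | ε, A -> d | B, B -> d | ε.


Per alternative of S: FIRST(dcA) = {d}; FIRST(ε) = {ε}
FIRST(S) = {d, ε}


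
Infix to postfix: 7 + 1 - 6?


Left to right (same or higher precedence on left)
Postfix: 7 1 + 6 -


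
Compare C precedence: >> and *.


'*' is multiplicative (level 10); '>>' is shift (level 8)
Higher level binds tighter
'*' has higher precedence than '>>'


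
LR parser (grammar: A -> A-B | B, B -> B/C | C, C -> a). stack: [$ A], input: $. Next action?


start symbol A on stack, input exhausted
Action: accept


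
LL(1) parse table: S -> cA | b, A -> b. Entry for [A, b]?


For [A, b]: 'b' ∈ FIRST(b)
Entry: A -> b


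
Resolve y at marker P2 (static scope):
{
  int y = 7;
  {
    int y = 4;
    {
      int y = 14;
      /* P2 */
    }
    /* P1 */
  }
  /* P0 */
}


y declared in the same block as P2
y = 14


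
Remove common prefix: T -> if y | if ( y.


Common prefix: 'if'
Factored: T -> if T', T' -> y | ( y


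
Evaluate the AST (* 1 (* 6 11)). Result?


Evaluate inner: (* 6 11) = 66
Evaluate root: (* 1 66) = 66
Result: 66


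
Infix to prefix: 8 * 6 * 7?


left-to-right (same/higher precedence on left): tree is (* (* 8 6) 7)
Prefix: * * 8 6 7


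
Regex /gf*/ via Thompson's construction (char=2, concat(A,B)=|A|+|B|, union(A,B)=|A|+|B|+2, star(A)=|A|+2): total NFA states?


Syntax tree has 2 char leaf(s), 0 union(s), 1 star(s)
chars contribute 2×2 = 4; each union adds +2; each star adds +2
Total: 4 + 0 + 2 = 6 states


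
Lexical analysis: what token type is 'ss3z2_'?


Pattern: letter/underscore followed by alphanumerics, not a keyword
Type: IDENTIFIER


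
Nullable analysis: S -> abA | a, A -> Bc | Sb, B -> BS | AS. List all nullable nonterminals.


A nonterminal is nullable iff some alternative derives ε (directly, or every symbol in it is nullable)
Nullable: {}


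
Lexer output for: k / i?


Scan left to right, longest-match per lexeme
Tokens: ID(k), OP(/), ID(i)


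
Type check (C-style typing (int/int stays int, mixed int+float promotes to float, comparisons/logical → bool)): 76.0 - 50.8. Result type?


Operand types: float - float
Rule: mixed int/float promotes to float; int/int stays int
Result type: float


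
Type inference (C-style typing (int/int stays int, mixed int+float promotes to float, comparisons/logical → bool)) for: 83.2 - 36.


Operand types: float - int
Rule: mixed int/float promotes to float; int/int stays int
Result type: float


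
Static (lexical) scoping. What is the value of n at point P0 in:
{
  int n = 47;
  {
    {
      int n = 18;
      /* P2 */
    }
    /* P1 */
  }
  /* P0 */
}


n declared in the same block as P0
n = 47


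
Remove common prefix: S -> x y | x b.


Common prefix: 'x'
Factored: S -> x S', S' -> y | b


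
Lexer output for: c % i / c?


Scan left to right, longest-match per lexeme
Tokens: ID(c), OP(%), ID(i), OP(/), ID(c)


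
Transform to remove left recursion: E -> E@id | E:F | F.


Left-recursive alternatives: E@id, E:F; non-recursive: F
Introduce E': E -> FE', E' -> @idE' | :FE' | ε


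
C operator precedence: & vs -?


'-' is additive (level 9); '&' is bitwise AND (level 5)
Higher level binds tighter
'-' has higher precedence than '&'


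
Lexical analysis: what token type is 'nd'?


Pattern: letter/underscore followed by alphanumerics, not a keyword
Type: IDENTIFIER


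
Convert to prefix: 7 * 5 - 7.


left-to-right (same/higher precedence on left): tree is (- (* 7 5) 7)
Prefix: - * 7 5 7


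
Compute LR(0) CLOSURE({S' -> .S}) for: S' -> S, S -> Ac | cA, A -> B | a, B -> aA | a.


Start: S' -> .S
For each item with dot before a nonterminal B, add B -> .γ for every B-production
Closure: [S' -> .S, S -> .Ac, S -> .cA, A -> .B, A -> .a, B -> .aA, B -> .a]


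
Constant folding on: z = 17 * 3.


17 * 3 = 51 at compile time
Optimized: z = 51


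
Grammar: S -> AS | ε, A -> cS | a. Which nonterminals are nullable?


A nonterminal is nullable iff some alternative derives ε (directly, or every symbol in it is nullable)
Nullable: {S}


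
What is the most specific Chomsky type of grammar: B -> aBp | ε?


Single nonterminal LHS, but a^n p^n is not regular
Classification: Type 2 (Context-Free)


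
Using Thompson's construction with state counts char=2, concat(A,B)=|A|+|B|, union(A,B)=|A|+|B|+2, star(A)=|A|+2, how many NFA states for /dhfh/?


Syntax tree has 4 char leaf(s), 0 union(s), 0 star(s)
chars contribute 4×2 = 8; each union adds +2; each star adds +2
Total: 8 + 0 + 0 = 8 states


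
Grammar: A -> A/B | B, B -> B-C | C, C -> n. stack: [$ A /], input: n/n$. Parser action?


no handle ('A/' is not any RHS); shift 'n'
Action: shift


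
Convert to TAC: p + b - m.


Break into single-operator statements:
t1 = p + b
t2 = t1 - m


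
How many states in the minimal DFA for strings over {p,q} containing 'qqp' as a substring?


KMP-style automaton: 3 progress states + 1 absorbing accept = 4
Minimal DFA: 4 states


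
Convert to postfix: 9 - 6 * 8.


* has higher precedence, evaluate 6*8 first
Postfix: 9 6 8 * -


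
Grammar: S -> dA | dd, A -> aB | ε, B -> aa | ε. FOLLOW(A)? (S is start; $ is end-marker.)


$ ∈ FOLLOW(S). For each A -> αBβ: add FIRST(β)\{ε} to FOLLOW(B); if β nullable, add FOLLOW(A).
FOLLOW(A) = {$}


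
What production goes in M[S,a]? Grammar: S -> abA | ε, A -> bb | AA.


For [S, a]: 'a' ∈ FIRST(abA)
Entry: S -> abA


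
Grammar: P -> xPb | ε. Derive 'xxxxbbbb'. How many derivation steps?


Derivation: P => xPb => xxPbb => xxxPbbb => xxxxPbbbb => xxxxbbbb
Steps: 5


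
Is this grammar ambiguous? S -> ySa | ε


balanced y^n…a^n: each string has a unique parse
Unambiguous


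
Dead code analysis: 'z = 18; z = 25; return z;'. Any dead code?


first assignment to z is overwritten before any read
Dead: 'z = 18'


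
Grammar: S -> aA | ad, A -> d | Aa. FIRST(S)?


Per alternative of S: FIRST(aA) = {a}; FIRST(ad) = {a}
FIRST(S) = {a}


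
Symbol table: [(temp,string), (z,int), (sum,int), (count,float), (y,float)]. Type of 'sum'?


Lookup 'sum' → type int


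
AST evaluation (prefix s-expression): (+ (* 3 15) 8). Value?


Evaluate inner: (* 3 15) = 45
Evaluate root: (+ 45 8) = 53
Result: 53


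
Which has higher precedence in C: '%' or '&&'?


'%' is multiplicative (level 10); '&&' is logical AND (level 2)
Higher level binds tighter
'%' has higher precedence than '&&'


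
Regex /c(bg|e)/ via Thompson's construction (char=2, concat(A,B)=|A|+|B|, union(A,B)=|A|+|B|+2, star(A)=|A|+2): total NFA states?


Syntax tree has 4 char leaf(s), 1 union(s), 0 star(s)
chars contribute 4×2 = 8; each union adds +2; each star adds +2
Total: 8 + 2 + 0 = 10 states


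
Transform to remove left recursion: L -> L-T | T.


Left-recursive alternatives: L-T; non-recursive: T
Introduce L': L -> TL', L' -> -TL' | ε


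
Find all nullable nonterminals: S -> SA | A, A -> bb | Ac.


A nonterminal is nullable iff some alternative derives ε (directly, or every symbol in it is nullable)
Nullable: {}


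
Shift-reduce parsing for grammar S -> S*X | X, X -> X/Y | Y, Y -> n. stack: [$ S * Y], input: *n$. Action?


'Y' (not preceded by X/) is the handle for X -> Y
Action: reduce (X -> Y)


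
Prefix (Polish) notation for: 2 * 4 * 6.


left-to-right (same/higher precedence on left): tree is (* (* 2 4) 6)
Prefix: * * 2 4 6


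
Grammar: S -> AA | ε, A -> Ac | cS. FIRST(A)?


Per alternative of A: FIRST(Ac) = {c}; FIRST(cS) = {c}
FIRST(A) = {c}


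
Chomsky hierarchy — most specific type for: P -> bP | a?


Right-linear: every RHS is a terminal or a terminal followed by one nonterminal
Classification: Type 3 (Regular)


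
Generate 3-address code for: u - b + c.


Break into single-operator statements:
t1 = u - b
t2 = t1 + c


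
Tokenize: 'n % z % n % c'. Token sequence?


Scan left to right, longest-match per lexeme
Tokens: ID(n), OP(%), ID(z), OP(%), ID(n), OP(%), ID(c)


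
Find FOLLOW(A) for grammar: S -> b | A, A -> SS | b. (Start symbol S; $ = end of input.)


$ ∈ FOLLOW(S). For each A -> αBβ: add FIRST(β)\{ε} to FOLLOW(B); if β nullable, add FOLLOW(A).
FOLLOW(A) = {$, b}


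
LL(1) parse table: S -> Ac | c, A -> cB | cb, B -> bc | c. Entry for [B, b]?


For [B, b]: 'b' ∈ FIRST(bc)
Entry: B -> bc


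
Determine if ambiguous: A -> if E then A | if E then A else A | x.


dangling else: 'if E then if E then x else x' parses two ways
Ambiguous


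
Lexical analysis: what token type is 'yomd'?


Pattern: letter/underscore followed by alphanumerics, not a keyword
Type: IDENTIFIER


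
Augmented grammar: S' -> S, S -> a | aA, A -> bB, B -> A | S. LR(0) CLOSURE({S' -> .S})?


Start: S' -> .S
For each item with dot before a nonterminal B, add B -> .γ for every B-production
Closure: [S' -> .S, S -> .a, S -> .aA]


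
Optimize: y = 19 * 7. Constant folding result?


19 * 7 = 133 at compile time
Optimized: y = 133


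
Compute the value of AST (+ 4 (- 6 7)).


Evaluate inner: (- 6 7) = -1
Evaluate root: (+ 4 -1) = 3
Result: 3


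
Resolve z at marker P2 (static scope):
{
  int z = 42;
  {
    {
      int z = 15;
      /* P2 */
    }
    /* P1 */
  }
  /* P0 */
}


z declared in the same block as P2
z = 15


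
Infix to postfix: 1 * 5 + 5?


Left to right (same or higher precedence on left)
Postfix: 1 5 * 5 +


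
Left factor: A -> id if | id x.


Common prefix: 'id'
Factored: A -> id A', A' -> if | x


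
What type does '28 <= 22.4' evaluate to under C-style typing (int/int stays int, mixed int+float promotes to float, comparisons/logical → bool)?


Operand types: int <= float
Rule: comparison yields bool
Result type: bool


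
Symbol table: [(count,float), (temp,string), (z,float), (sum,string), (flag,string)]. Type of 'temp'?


Lookup 'temp' → type string


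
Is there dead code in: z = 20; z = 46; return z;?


first assignment to z is overwritten before any read
Dead: 'z = 20'


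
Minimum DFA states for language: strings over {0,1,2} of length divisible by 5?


Track length mod 5: states 0..4, accept at 0
Minimal DFA: 5 states


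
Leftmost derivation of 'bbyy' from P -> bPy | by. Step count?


Derivation: P => bPy => bbyy
Steps: 2


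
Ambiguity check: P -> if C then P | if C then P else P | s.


dangling else: 'if C then if C then s else s' parses two ways
Ambiguous


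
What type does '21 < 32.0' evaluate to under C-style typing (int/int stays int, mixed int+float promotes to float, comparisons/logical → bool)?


Operand types: int < float
Rule: comparison yields bool
Result type: bool


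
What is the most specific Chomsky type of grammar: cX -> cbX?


LHS has context (more than one symbol) and |LHS| ≤ |RHS|
Classification: Type 1 (Context-Sensitive)


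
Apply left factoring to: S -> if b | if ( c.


Common prefix: 'if'
Factored: S -> if S', S' -> b | ( c


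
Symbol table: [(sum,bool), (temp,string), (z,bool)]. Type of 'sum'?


Lookup 'sum' → type bool


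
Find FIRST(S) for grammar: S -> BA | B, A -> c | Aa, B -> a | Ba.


Per alternative of S: FIRST(BA) = {a}; FIRST(B) = {a}
FIRST(S) = {a}


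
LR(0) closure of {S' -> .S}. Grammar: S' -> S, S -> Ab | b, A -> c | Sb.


Start: S' -> .S
For each item with dot before a nonterminal B, add B -> .γ for every B-production
Closure: [S' -> .S, S -> .Ab, S -> .b, A -> .c, A -> .Sb]


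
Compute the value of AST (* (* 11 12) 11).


Evaluate inner: (* 11 12) = 132
Evaluate root: (* 132 11) = 1452
Result: 1452


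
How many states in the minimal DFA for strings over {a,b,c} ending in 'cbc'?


Track the longest suffix of input matching a prefix of 'cbc': 4 classes (prefixes of length 0..3)
Minimal DFA: 4 states


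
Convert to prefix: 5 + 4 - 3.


left-to-right (same/higher precedence on left): tree is (- (+ 5 4) 3)
Prefix: - + 5 4 3


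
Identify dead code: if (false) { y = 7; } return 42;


condition is constant false, so the whole block is unreachable
Dead: 'if (false) { y = 7; }'


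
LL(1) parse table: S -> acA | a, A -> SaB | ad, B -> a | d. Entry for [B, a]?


For [B, a]: 'a' ∈ FIRST(a)
Entry: B -> a


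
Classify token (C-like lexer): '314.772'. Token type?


Pattern: digits with a decimal point
Type: FLOAT_LITERAL


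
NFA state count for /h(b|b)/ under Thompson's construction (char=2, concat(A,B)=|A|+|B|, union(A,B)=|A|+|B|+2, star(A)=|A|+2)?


Syntax tree has 3 char leaf(s), 1 union(s), 0 star(s)
chars contribute 3×2 = 6; each union adds +2; each star adds +2
Total: 6 + 2 + 0 = 8 states
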